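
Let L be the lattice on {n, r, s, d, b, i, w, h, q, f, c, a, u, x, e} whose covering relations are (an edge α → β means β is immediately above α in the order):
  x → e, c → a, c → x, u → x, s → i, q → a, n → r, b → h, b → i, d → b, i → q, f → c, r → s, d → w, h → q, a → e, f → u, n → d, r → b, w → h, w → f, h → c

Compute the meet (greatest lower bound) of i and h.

b

Common lower bounds of {i, h}: b, d, n, r.
The greatest among these is b.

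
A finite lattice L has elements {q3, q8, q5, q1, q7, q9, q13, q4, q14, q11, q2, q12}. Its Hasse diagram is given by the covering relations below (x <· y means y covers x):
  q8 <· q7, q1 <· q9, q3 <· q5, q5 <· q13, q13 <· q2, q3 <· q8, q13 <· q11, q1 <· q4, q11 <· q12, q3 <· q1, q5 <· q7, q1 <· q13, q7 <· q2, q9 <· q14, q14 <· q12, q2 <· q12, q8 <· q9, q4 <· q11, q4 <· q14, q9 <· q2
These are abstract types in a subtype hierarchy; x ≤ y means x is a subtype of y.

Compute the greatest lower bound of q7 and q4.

Common lower bounds of {q7, q4}: q3.
The greatest among these is q3.

q3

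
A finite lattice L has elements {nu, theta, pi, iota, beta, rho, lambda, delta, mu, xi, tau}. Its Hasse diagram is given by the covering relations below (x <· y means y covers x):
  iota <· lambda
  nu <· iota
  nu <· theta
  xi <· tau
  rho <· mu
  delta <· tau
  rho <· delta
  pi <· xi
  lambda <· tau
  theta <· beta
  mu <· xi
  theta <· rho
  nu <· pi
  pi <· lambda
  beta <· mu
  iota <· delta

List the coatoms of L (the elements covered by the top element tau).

delta, lambda, xi

The coatoms are exactly the elements covered by tau: delta, lambda, xi.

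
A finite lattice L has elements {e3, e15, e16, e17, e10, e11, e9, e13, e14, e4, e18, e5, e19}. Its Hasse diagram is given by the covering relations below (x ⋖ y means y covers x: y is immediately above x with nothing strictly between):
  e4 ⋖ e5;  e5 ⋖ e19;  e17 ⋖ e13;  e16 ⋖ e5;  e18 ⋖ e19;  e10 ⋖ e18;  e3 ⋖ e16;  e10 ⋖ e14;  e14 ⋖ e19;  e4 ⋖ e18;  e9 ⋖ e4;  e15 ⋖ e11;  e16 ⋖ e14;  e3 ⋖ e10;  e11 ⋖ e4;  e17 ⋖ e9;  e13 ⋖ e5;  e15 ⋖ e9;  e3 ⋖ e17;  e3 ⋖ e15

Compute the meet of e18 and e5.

e4

Common lower bounds of {e18, e5}: e11, e15, e17, e3, e4, e9.
The greatest among these is e4.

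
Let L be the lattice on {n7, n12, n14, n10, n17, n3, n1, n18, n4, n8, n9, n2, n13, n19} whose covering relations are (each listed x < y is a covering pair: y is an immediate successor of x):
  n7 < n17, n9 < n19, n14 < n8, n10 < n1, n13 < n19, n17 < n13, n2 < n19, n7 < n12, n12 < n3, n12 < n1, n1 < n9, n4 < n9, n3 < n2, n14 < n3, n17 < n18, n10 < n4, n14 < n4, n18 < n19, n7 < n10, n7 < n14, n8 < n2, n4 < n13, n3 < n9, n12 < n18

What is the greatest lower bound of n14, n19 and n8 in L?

Common lower bounds of {n14, n19, n8}: n14, n7.
The greatest among these is n14.

n14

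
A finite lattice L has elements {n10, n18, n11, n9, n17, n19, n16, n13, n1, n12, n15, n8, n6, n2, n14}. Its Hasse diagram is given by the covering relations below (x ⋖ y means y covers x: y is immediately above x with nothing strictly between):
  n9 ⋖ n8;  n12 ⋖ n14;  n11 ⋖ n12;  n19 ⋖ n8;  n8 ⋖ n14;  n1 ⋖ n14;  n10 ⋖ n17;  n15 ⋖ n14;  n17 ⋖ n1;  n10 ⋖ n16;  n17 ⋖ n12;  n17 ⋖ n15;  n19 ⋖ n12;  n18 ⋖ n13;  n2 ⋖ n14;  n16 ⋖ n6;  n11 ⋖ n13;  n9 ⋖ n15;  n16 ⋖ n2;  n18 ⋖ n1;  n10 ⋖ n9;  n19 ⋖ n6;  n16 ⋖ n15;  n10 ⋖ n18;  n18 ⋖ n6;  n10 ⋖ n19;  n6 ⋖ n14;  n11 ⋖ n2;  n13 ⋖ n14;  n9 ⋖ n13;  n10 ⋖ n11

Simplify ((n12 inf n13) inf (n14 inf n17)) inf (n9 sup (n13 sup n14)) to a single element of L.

n10

n12 ∧ n13 = n11
n14 ∧ n17 = n17
n11 ∧ n17 = n10
n13 ∨ n14 = n14
n9 ∨ n14 = n14
n10 ∧ n14 = n10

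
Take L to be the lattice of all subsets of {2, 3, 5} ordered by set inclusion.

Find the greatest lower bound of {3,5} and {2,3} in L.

Common lower bounds of {{3,5}, {2,3}}: {3}, {}.
The greatest among these is {3}.

{3}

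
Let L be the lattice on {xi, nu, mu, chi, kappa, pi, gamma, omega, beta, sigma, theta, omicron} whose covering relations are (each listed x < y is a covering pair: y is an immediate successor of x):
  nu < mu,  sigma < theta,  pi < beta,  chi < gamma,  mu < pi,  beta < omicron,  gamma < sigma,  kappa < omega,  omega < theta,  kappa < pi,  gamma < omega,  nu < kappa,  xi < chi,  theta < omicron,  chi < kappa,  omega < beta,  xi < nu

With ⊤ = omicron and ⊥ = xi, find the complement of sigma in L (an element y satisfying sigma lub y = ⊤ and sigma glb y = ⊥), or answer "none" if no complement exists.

Need y with sigma ∨ y = omicron and sigma ∧ y = xi.
Checking each element gives: mu.

mu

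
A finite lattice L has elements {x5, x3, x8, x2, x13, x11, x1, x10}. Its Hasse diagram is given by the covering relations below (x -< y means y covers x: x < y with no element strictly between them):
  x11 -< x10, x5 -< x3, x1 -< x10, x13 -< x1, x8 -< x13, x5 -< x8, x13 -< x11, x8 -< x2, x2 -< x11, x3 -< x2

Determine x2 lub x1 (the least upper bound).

Common upper bounds of {x2, x1}: x10.
The least among these is x10.

x10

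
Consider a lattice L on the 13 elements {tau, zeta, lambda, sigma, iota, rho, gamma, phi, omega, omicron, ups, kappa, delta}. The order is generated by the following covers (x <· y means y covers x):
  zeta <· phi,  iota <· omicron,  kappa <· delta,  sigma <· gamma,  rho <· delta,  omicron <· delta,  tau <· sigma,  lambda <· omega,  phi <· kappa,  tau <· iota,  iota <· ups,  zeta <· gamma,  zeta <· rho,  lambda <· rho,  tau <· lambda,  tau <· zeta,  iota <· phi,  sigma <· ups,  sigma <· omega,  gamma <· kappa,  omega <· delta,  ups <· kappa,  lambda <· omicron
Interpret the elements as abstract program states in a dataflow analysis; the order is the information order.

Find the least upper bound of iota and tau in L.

iota

Common upper bounds of {iota, tau}: delta, iota, kappa, omicron, phi, ups.
The least among these is iota.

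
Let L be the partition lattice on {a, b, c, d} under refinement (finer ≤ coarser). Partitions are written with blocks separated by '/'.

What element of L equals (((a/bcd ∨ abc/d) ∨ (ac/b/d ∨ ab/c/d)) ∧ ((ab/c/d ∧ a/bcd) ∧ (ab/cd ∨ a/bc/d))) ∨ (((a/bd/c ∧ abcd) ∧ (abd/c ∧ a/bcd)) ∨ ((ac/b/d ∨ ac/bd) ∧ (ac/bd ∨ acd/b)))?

a/bcd ∨ abc/d = abcd
ac/b/d ∨ ab/c/d = abc/d
abcd ∨ abc/d = abcd
ab/c/d ∧ a/bcd = a/b/c/d
ab/cd ∨ a/bc/d = abcd
a/b/c/d ∧ abcd = a/b/c/d
abcd ∧ a/b/c/d = a/b/c/d
a/bd/c ∧ abcd = a/bd/c
abd/c ∧ a/bcd = a/bd/c
a/bd/c ∧ a/bd/c = a/bd/c
ac/b/d ∨ ac/bd = ac/bd
ac/bd ∨ acd/b = abcd
ac/bd ∧ abcd = ac/bd
a/bd/c ∨ ac/bd = ac/bd
a/b/c/d ∨ ac/bd = ac/bd

ac/bd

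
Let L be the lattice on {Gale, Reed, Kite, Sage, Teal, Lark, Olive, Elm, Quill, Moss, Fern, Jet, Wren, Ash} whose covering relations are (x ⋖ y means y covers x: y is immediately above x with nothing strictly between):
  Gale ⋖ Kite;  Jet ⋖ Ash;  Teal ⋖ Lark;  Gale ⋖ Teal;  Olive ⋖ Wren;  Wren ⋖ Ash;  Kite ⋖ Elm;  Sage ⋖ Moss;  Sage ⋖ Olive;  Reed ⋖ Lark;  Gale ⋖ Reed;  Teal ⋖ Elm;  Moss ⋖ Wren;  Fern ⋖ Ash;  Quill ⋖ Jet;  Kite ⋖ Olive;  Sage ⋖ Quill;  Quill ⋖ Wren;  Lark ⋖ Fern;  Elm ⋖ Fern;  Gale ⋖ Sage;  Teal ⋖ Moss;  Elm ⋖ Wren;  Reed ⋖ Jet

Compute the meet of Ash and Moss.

Common lower bounds of {Ash, Moss}: Gale, Moss, Sage, Teal.
The greatest among these is Moss.

Moss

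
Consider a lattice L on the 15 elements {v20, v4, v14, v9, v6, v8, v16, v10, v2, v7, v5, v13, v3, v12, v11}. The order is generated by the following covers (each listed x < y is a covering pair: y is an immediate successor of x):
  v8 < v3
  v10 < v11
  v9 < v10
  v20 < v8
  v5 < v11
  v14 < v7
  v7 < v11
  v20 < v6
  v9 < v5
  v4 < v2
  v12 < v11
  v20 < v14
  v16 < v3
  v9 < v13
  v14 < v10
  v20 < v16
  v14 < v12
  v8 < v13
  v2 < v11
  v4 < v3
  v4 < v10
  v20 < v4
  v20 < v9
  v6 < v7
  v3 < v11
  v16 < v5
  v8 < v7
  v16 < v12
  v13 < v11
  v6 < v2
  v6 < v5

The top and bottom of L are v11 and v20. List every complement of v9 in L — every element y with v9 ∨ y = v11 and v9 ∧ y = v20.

v12, v2, v3, v7

Need y with v9 ∨ y = v11 and v9 ∧ y = v20.
Checking each element gives: v12, v2, v3, v7.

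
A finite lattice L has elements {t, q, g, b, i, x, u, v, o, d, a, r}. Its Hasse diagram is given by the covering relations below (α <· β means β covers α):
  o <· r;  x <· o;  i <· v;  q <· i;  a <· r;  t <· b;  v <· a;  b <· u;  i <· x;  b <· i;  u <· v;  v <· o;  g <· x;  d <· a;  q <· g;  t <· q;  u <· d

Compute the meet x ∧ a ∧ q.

Common lower bounds of {x, a, q}: q, t.
The greatest among these is q.

q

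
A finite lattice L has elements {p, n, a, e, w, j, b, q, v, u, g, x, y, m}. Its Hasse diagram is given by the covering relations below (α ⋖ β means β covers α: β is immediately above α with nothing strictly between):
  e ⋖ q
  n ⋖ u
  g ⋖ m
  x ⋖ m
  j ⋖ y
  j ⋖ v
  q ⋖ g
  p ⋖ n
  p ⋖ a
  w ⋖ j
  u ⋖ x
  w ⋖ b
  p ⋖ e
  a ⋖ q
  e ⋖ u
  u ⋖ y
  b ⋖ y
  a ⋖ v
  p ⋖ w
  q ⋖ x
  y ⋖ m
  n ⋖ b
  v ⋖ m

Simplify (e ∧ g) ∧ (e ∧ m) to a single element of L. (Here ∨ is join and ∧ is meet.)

e

e ∧ g = e
e ∧ m = e
e ∧ e = e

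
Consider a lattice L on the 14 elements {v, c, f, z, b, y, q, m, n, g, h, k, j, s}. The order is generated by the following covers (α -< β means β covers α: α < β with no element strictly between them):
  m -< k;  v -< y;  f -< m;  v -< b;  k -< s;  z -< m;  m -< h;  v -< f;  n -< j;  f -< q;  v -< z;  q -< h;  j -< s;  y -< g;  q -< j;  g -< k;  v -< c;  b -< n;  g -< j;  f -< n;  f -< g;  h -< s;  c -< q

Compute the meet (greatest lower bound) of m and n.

Common lower bounds of {m, n}: f, v.
The greatest among these is f.

f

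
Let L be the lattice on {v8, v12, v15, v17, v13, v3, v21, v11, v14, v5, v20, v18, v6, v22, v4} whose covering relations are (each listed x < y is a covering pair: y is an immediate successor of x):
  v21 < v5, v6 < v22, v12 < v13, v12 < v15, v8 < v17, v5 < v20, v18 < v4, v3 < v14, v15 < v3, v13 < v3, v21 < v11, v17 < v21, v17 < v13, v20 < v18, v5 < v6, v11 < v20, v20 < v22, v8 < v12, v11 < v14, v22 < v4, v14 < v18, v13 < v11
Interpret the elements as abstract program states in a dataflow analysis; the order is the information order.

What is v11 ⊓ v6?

Common lower bounds of {v11, v6}: v17, v21, v8.
The greatest among these is v21.

v21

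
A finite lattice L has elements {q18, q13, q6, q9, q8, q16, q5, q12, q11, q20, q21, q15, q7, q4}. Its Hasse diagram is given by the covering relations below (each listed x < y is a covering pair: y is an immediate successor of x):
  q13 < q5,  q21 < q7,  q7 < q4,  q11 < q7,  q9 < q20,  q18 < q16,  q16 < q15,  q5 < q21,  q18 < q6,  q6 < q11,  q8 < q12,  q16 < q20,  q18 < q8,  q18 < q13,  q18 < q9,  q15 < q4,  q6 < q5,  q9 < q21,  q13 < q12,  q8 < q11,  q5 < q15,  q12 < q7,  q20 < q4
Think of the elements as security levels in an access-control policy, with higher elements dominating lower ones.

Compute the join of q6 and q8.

q11

Common upper bounds of {q6, q8}: q11, q4, q7.
The least among these is q11.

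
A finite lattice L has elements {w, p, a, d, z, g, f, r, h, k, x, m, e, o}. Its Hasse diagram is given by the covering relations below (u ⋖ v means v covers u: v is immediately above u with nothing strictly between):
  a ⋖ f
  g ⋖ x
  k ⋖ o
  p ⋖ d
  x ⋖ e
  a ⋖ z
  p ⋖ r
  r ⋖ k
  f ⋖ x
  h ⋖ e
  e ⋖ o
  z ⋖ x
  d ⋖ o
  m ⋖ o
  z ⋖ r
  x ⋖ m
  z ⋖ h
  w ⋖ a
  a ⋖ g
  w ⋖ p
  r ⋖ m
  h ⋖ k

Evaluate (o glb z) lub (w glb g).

z

o ∧ z = z
w ∧ g = w
z ∨ w = z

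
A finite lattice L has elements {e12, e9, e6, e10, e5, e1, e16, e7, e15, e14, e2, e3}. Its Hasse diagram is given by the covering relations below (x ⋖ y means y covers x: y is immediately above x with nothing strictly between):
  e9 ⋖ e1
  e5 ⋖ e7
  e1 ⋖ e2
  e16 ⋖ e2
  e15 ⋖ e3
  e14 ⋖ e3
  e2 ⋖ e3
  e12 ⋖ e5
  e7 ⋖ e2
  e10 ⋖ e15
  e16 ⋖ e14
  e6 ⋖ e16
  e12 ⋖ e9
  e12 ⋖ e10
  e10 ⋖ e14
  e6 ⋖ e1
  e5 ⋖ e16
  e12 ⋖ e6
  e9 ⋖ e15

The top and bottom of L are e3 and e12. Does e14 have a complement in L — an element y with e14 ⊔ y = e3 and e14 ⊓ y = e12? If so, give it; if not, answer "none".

e9

Need y with e14 ∨ y = e3 and e14 ∧ y = e12.
Checking each element gives: e9.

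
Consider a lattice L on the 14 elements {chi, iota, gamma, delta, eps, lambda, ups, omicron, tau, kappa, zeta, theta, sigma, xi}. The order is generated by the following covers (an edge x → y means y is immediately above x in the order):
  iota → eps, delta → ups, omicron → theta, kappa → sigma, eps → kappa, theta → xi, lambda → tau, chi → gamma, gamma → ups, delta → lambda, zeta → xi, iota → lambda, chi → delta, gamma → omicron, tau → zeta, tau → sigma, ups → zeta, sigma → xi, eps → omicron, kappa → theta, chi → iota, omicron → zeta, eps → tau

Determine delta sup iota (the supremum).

lambda

Common upper bounds of {delta, iota}: lambda, sigma, tau, xi, zeta.
The least among these is lambda.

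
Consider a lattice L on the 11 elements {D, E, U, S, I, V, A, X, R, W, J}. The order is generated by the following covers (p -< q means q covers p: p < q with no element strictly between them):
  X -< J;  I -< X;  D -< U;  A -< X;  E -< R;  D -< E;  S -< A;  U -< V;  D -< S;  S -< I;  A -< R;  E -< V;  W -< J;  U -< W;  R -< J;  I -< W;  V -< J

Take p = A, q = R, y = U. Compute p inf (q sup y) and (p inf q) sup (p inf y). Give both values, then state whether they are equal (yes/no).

A; A; yes

q sup y = J, so p inf (q sup y) = A inf J = A.
p inf q = A and p inf y = D, so (p inf q) sup (p inf y) = A sup D = A.
Equal: yes.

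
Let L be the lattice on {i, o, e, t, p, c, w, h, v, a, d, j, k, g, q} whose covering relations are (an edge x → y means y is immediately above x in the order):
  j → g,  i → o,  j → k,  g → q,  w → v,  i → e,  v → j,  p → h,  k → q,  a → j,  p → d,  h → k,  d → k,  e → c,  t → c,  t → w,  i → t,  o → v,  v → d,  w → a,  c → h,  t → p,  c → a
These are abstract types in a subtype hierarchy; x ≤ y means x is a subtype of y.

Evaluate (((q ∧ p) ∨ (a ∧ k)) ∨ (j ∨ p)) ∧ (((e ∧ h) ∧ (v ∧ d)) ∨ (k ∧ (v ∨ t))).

q ∧ p = p
a ∧ k = a
p ∨ a = k
j ∨ p = k
k ∨ k = k
e ∧ h = e
v ∧ d = v
e ∧ v = i
v ∨ t = v
k ∧ v = v
i ∨ v = v
k ∧ v = v

v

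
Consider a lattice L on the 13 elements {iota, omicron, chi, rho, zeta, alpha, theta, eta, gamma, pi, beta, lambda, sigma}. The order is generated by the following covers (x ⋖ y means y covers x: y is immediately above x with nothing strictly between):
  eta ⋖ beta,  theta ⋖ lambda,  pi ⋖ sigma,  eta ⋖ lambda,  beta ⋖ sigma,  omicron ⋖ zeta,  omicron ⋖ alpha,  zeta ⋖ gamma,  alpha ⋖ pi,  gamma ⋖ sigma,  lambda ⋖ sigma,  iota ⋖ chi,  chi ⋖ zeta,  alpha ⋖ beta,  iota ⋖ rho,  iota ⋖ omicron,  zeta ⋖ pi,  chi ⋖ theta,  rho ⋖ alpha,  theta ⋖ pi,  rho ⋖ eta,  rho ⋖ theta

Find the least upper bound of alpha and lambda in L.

sigma

Common upper bounds of {alpha, lambda}: sigma.
The least among these is sigma.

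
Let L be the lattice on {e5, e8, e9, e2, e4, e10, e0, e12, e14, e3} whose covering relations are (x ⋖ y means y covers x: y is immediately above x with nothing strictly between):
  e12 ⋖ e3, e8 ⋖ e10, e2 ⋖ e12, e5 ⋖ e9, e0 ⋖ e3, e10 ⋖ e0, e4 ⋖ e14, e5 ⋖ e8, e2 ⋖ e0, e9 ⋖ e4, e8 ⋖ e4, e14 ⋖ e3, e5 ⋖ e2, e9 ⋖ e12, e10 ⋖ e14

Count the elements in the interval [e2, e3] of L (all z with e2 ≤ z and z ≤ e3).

4

The interval [e2, e3] = {e0, e12, e2, e3}, which has 4 elements.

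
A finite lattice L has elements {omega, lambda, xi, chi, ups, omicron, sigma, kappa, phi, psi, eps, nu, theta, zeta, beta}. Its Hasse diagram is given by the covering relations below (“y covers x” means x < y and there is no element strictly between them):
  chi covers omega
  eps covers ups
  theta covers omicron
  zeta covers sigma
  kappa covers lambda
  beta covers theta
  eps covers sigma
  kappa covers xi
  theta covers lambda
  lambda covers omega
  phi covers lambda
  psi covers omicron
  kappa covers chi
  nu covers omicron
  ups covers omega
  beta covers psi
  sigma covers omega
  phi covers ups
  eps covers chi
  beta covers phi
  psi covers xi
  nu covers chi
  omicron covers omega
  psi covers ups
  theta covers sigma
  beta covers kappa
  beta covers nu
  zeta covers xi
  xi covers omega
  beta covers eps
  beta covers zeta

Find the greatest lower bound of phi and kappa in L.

Common lower bounds of {phi, kappa}: lambda, omega.
The greatest among these is lambda.

lambda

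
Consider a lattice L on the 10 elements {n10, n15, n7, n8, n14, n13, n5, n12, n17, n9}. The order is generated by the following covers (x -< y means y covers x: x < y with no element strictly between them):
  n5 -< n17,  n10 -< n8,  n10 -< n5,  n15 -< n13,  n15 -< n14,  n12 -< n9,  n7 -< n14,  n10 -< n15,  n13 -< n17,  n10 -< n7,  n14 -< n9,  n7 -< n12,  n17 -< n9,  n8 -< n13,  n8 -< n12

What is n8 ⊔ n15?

n13

Common upper bounds of {n8, n15}: n13, n17, n9.
The least among these is n13.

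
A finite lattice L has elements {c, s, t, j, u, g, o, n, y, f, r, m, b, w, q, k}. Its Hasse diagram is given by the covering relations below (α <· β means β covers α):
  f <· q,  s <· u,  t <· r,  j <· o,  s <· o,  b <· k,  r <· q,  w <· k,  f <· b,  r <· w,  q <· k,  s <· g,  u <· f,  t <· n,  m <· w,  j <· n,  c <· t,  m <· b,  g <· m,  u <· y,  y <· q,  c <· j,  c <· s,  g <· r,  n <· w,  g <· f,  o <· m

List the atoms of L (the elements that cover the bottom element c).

The atoms are exactly the elements that cover c: j, s, t.

j, s, t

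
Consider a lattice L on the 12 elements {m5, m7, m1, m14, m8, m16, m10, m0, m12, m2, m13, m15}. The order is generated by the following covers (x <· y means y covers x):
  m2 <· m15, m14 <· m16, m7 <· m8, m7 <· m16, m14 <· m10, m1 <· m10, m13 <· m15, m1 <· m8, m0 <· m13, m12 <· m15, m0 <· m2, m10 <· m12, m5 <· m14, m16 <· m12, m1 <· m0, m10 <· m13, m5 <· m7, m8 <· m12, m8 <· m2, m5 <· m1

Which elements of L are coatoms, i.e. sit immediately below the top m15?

m12, m13, m2

The coatoms are exactly the elements covered by m15: m12, m13, m2.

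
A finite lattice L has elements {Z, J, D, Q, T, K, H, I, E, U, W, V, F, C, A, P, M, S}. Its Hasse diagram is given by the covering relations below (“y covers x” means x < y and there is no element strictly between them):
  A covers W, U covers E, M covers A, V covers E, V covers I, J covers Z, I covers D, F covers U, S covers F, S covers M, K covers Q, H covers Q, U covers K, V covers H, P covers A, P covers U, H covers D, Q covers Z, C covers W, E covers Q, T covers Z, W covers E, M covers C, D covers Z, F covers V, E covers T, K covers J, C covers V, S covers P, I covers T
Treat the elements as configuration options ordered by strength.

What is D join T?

I

Common upper bounds of {D, T}: C, F, I, M, S, V.
The least among these is I.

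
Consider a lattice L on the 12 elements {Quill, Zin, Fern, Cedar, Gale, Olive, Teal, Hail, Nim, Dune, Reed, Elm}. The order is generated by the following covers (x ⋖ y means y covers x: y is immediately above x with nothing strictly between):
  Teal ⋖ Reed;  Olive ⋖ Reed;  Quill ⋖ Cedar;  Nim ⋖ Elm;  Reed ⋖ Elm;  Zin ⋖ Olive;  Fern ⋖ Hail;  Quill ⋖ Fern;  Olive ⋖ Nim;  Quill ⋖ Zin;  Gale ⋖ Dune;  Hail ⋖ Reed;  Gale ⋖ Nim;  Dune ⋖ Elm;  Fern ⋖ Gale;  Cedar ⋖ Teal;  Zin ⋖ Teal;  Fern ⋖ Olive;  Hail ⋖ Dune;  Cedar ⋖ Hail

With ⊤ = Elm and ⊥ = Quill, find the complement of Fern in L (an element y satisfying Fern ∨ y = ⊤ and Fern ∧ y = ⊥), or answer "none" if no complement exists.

none

For every candidate y, either Fern ∨ y ≠ Elm or Fern ∧ y ≠ Quill; no complement exists.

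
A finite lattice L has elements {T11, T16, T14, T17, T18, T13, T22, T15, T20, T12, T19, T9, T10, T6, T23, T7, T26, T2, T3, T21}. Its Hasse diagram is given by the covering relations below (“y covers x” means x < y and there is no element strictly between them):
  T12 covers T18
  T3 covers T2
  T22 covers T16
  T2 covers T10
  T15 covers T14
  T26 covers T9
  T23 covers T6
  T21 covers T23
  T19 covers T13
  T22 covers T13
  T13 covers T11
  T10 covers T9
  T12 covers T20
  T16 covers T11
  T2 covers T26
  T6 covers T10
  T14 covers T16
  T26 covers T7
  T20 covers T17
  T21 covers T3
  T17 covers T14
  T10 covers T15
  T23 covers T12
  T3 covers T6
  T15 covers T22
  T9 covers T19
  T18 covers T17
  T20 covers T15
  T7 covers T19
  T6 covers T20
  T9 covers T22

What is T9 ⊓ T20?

T22

Common lower bounds of {T9, T20}: T11, T13, T16, T22.
The greatest among these is T22.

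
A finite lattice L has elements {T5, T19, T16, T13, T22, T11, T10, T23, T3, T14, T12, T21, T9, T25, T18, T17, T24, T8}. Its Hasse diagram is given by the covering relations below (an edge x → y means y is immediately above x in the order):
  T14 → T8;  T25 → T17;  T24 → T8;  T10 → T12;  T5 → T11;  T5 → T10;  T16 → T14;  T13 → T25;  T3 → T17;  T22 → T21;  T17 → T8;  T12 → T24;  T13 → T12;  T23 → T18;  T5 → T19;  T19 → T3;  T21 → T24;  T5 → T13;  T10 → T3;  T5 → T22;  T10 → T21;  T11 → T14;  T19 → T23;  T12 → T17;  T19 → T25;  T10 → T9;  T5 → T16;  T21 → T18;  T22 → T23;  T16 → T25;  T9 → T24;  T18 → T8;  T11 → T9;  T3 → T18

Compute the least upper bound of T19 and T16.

T25

Common upper bounds of {T19, T16}: T17, T25, T8.
The least among these is T25.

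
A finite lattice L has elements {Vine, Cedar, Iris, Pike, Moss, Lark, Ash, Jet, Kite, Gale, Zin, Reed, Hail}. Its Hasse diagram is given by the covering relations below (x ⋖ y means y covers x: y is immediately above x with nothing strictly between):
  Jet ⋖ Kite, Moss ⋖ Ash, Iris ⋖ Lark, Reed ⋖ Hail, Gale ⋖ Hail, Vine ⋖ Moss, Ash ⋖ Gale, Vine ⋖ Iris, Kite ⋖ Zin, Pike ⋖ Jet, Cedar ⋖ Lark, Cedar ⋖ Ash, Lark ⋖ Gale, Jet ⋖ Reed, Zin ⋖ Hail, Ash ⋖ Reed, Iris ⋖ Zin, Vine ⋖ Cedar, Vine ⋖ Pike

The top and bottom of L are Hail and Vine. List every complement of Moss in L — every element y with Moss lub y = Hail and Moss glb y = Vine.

Need y with Moss ∨ y = Hail and Moss ∧ y = Vine.
Checking each element gives: Kite, Zin.

Kite, Zin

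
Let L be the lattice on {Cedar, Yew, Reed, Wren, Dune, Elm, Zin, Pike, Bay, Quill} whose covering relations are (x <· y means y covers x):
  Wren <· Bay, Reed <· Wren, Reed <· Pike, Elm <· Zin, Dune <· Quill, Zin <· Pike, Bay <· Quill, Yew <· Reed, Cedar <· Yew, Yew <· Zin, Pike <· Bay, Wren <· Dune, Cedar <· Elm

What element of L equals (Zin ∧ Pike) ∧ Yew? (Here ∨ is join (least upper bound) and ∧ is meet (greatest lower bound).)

Zin ∧ Pike = Zin
Zin ∧ Yew = Yew

Yew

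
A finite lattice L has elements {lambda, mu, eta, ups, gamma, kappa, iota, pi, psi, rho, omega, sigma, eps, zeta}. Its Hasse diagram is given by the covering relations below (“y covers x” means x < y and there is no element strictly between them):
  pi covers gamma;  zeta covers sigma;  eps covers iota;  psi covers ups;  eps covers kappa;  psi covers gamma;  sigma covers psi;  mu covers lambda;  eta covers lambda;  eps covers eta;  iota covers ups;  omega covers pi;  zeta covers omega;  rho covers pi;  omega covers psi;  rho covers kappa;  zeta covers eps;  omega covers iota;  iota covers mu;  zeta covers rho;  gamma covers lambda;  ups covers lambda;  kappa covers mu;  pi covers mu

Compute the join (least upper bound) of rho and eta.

Common upper bounds of {rho, eta}: zeta.
The least among these is zeta.

zeta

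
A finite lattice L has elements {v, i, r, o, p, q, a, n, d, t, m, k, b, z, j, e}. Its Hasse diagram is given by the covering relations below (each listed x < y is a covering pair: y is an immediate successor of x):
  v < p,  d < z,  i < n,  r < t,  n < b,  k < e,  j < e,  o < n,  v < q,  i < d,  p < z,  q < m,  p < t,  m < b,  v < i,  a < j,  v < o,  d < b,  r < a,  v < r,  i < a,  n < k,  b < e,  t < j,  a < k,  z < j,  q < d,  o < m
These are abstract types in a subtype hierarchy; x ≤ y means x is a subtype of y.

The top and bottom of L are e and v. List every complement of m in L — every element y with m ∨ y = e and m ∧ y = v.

Need y with m ∨ y = e and m ∧ y = v.
Checking each element gives: a, p, r, t.

a, p, r, t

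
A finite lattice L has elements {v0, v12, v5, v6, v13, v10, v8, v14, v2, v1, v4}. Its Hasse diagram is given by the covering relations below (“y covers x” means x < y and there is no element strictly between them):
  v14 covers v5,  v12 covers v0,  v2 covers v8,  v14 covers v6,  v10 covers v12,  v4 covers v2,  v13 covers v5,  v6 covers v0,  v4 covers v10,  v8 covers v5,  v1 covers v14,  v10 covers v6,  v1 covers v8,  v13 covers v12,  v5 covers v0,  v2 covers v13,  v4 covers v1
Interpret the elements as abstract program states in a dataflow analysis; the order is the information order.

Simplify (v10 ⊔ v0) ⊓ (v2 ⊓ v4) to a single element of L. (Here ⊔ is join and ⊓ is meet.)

v12

v10 ∨ v0 = v10
v2 ∧ v4 = v2
v10 ∧ v2 = v12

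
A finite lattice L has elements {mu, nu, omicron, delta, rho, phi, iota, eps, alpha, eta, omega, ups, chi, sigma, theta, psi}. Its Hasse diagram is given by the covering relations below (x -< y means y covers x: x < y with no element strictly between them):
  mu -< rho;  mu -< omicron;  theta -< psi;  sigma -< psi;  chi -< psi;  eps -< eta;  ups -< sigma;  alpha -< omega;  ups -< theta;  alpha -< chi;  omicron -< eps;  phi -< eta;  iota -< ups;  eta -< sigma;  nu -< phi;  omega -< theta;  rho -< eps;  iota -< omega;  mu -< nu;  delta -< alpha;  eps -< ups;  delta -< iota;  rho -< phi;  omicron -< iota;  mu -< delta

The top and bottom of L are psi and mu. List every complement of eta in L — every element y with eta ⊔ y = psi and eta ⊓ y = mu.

alpha, chi

Need y with eta ∨ y = psi and eta ∧ y = mu.
Checking each element gives: alpha, chi.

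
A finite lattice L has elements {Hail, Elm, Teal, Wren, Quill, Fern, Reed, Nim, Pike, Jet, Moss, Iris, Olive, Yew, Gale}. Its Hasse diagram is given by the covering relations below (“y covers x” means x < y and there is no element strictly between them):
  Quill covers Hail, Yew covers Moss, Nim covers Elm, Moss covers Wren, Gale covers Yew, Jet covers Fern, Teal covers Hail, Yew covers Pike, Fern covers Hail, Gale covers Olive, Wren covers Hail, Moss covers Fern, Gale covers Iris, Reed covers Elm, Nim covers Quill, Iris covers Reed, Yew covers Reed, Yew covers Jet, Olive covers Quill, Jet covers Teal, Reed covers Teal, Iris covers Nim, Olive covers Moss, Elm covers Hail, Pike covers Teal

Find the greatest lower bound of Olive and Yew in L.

Common lower bounds of {Olive, Yew}: Fern, Hail, Moss, Wren.
The greatest among these is Moss.

Moss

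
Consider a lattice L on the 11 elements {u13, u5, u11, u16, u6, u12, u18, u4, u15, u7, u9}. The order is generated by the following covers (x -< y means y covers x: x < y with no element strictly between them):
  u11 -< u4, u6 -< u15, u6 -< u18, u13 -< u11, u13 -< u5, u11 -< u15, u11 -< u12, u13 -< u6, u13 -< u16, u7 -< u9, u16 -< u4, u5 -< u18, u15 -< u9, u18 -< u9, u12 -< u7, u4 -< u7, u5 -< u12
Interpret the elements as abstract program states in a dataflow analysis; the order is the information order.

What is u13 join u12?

u12

Common upper bounds of {u13, u12}: u12, u7, u9.
The least among these is u12.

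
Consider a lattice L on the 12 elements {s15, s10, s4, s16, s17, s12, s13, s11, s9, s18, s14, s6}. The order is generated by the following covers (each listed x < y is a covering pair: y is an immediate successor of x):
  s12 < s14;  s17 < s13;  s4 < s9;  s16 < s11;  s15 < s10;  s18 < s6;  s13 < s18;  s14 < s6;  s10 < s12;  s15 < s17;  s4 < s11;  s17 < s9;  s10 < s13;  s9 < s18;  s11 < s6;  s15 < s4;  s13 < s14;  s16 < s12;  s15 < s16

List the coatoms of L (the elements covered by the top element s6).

s11, s14, s18

The coatoms are exactly the elements covered by s6: s11, s14, s18.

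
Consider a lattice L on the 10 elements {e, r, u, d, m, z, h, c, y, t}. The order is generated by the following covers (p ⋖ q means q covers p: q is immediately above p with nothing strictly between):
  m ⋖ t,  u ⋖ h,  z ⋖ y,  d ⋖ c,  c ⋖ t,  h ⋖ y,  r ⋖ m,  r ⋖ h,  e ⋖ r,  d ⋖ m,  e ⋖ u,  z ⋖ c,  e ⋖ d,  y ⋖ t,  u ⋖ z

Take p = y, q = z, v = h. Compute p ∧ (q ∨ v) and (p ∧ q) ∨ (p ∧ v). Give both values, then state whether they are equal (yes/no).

q ∨ v = y, so p ∧ (q ∨ v) = y ∧ y = y.
p ∧ q = z and p ∧ v = h, so (p ∧ q) ∨ (p ∧ v) = z ∨ h = y.
Equal: yes.

y; y; yes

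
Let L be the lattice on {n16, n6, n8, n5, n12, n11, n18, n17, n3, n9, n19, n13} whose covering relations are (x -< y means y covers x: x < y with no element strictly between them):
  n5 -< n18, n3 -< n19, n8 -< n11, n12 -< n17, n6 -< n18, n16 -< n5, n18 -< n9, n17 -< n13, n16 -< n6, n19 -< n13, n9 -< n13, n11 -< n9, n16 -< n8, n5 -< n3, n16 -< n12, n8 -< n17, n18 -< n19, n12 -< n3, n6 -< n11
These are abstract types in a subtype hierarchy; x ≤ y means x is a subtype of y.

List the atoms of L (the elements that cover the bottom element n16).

n12, n5, n6, n8

The atoms are exactly the elements that cover n16: n12, n5, n6, n8.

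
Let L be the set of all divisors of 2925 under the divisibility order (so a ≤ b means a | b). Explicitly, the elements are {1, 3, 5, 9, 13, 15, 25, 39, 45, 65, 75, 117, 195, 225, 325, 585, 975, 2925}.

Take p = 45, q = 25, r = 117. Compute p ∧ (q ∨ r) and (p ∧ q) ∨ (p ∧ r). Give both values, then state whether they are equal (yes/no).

45; 45; yes

q ∨ r = 2925, so p ∧ (q ∨ r) = 45 ∧ 2925 = 45.
p ∧ q = 5 and p ∧ r = 9, so (p ∧ q) ∨ (p ∧ r) = 5 ∨ 9 = 45.
Equal: yes.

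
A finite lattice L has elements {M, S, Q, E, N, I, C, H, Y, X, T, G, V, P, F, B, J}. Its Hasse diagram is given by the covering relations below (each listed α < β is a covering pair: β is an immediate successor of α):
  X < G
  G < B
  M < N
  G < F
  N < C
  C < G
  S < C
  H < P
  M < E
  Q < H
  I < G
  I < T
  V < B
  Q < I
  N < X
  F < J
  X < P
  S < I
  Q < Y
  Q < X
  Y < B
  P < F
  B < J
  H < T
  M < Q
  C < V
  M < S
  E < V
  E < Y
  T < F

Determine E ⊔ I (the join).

B

Common upper bounds of {E, I}: B, J.
The least among these is B.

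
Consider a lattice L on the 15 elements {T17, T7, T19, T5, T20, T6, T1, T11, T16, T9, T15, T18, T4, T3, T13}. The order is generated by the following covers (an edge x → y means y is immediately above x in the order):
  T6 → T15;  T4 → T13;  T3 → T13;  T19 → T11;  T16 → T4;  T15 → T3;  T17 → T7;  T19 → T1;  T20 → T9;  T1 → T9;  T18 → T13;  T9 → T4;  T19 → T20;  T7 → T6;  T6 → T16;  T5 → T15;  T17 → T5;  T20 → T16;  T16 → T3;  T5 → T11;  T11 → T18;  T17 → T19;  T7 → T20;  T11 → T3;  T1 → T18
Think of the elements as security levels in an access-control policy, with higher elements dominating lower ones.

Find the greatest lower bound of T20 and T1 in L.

T19

Common lower bounds of {T20, T1}: T17, T19.
The greatest among these is T19.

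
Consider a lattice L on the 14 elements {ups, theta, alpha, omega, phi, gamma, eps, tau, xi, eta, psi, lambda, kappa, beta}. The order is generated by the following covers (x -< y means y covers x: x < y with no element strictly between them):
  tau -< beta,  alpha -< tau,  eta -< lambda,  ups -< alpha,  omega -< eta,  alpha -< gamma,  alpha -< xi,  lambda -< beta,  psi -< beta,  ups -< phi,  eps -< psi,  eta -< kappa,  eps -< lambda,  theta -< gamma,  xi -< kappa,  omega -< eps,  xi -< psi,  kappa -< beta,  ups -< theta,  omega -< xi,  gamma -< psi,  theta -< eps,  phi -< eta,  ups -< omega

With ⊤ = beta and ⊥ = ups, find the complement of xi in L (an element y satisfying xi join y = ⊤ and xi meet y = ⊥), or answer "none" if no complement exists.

For every candidate y, either xi ∨ y ≠ beta or xi ∧ y ≠ ups; no complement exists.

none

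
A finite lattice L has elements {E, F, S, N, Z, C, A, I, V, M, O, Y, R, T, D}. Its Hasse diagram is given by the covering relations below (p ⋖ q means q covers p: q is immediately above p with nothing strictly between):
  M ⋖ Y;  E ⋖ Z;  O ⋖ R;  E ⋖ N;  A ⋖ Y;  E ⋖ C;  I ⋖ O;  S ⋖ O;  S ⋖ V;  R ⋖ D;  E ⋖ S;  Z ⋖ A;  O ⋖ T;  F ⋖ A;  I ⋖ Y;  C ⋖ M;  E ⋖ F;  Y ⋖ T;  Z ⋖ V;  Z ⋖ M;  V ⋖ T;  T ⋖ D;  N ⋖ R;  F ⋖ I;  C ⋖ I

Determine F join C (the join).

Common upper bounds of {F, C}: D, I, O, R, T, Y.
The least among these is I.

I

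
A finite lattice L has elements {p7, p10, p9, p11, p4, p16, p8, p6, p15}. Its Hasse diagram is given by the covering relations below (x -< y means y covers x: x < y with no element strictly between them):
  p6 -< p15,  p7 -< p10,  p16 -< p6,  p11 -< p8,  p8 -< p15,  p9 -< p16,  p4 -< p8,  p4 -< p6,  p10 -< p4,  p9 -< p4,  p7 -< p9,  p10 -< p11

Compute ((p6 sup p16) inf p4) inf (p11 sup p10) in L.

p6 ∨ p16 = p6
p6 ∧ p4 = p4
p11 ∨ p10 = p11
p4 ∧ p11 = p10

p10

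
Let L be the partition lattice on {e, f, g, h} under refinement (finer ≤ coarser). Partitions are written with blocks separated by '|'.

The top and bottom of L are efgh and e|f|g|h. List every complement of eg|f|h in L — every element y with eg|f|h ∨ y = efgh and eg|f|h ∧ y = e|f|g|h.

efh|g, ef|gh, eh|fg, e|fgh

Need y with eg|f|h ∨ y = efgh and eg|f|h ∧ y = e|f|g|h.
Checking each element gives: efh|g, ef|gh, eh|fg, e|fgh.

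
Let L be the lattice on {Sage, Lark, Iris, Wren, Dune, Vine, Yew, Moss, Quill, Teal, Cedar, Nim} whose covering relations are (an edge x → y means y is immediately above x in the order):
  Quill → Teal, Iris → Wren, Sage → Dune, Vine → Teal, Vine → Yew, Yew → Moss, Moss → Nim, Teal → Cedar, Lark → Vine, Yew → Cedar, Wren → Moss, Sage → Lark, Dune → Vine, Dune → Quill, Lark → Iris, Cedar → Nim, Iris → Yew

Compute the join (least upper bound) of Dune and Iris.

Yew

Common upper bounds of {Dune, Iris}: Cedar, Moss, Nim, Yew.
The least among these is Yew.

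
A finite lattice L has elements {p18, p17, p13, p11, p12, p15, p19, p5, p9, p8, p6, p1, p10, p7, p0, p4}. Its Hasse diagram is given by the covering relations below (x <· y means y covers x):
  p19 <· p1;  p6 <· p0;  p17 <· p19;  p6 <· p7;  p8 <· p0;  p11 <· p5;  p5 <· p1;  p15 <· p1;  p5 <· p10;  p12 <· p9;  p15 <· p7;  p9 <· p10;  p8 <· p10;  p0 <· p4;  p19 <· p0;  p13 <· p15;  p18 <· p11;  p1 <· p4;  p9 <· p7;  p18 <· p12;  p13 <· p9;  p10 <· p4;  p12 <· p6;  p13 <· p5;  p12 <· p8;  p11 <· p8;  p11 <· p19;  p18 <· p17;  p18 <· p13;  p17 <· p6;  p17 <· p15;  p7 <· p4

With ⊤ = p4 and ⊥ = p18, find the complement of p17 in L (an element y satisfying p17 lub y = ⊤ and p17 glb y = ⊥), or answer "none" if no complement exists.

Need y with p17 ∨ y = p4 and p17 ∧ y = p18.
Checking each element gives: p10.

p10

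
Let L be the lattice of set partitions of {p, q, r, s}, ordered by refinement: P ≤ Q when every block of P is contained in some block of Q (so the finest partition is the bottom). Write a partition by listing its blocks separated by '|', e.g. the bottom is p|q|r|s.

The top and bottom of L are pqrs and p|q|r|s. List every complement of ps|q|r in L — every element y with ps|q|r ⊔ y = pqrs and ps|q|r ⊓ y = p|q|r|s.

pqr|s, pq|rs, pr|qs, p|qrs

Need y with ps|q|r ∨ y = pqrs and ps|q|r ∧ y = p|q|r|s.
Checking each element gives: pqr|s, pq|rs, pr|qs, p|qrs.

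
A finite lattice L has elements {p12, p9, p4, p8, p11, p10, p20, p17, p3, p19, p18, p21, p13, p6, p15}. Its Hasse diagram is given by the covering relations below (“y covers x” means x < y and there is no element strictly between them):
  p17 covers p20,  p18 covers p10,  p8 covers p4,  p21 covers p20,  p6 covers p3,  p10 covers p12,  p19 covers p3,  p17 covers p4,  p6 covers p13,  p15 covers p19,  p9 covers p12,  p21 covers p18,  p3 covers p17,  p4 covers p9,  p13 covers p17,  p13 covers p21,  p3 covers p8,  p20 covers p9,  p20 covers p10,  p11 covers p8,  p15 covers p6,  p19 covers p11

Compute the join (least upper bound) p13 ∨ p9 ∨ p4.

Common upper bounds of {p13, p9, p4}: p13, p15, p6.
The least among these is p13.

p13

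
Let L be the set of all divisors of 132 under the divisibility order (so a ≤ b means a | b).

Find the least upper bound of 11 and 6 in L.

In the divisibility order, the join is the least common multiple: lcm(11, 6) = 66.

66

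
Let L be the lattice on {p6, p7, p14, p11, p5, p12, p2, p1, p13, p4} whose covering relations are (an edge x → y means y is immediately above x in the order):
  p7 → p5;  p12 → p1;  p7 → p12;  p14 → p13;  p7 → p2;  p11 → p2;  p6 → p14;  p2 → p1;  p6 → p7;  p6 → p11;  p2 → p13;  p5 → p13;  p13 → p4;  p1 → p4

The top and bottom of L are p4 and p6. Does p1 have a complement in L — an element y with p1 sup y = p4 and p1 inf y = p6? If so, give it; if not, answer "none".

Need y with p1 ∨ y = p4 and p1 ∧ y = p6.
Checking each element gives: p14.

p14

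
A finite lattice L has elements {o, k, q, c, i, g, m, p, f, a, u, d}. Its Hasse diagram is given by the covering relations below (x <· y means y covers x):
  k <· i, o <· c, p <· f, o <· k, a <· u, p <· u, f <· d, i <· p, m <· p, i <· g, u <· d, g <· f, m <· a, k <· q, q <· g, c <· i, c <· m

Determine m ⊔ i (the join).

p

Common upper bounds of {m, i}: d, f, p, u.
The least among these is p.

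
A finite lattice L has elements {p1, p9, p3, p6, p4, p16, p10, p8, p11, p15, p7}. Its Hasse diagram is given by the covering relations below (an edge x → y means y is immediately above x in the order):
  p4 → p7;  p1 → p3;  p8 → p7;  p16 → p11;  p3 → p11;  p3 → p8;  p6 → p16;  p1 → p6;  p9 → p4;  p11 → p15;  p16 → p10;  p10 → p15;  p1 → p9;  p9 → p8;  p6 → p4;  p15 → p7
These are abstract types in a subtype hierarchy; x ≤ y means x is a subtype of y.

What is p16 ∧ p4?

p6

Common lower bounds of {p16, p4}: p1, p6.
The greatest among these is p6.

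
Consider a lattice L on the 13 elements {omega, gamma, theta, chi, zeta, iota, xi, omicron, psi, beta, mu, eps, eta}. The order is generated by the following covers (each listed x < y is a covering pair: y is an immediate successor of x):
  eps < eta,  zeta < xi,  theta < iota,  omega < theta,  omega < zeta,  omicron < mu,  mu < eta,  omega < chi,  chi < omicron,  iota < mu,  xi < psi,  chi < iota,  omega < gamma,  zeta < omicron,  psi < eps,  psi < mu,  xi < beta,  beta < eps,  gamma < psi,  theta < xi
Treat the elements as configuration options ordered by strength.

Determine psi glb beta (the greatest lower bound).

xi

Common lower bounds of {psi, beta}: omega, theta, xi, zeta.
The greatest among these is xi.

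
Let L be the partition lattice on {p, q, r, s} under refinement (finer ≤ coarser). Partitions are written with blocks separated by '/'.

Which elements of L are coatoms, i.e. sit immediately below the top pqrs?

The coatoms are exactly the elements covered by pqrs: p/qrs, pq/rs, pqr/s, pqs/r, pr/qs, prs/q, ps/qr.

p/qrs, pq/rs, pqr/s, pqs/r, pr/qs, prs/q, ps/qr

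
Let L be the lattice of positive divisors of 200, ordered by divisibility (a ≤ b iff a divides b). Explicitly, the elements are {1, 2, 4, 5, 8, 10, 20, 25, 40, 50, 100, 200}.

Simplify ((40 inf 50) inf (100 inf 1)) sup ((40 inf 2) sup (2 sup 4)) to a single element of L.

4

40 ∧ 50 = 10
100 ∧ 1 = 1
10 ∧ 1 = 1
40 ∧ 2 = 2
2 ∨ 4 = 4
2 ∨ 4 = 4
1 ∨ 4 = 4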